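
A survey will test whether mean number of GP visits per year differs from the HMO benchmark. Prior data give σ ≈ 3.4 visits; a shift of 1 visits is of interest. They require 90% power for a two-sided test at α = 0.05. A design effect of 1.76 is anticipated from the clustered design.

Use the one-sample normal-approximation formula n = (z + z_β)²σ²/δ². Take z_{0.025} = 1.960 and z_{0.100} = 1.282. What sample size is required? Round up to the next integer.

n = 214

n = (z_{α/2} + z_β)² · σ² / δ²
  = (1.960 + 1.282)² · 3.4² / 1²
  = 10.5106 · 11.56 / 1
  = 121.50
Design effect: 1.76 × 121.50 = 213.84.
Round up → n = 214.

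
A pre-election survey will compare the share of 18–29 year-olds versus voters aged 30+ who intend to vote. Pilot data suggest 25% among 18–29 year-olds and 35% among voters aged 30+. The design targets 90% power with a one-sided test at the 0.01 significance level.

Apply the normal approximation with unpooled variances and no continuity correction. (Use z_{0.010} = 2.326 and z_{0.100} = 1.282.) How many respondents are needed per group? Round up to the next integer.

n = 541 per group

n = (z_α + z_β)² · [p₁(1−p₁) + p₂(1−p₂)] / (p₁ − p₂)²
  = (2.326 + 1.282)² · (0.25·0.75 + 0.35·0.65) / (-0.10)²
  = (3.608)² · (0.1875 + 0.2275) / 0.0100
  = 13.0177 · 0.4150 / 0.0100
  = 540.23
Round up → n = 541 per group.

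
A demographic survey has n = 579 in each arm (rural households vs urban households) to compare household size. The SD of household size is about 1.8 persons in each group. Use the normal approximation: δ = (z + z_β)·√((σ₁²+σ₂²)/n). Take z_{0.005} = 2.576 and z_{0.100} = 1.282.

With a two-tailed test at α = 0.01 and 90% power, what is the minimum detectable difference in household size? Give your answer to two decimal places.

Minimum detectable difference ≈ 0.41 persons

δ = (z_{α/2} + z_β) · √((σ₁²+σ₂²)/n)
  = (2.576 + 1.282) · √(6.48/579)
  = 3.858 · √0.01119
  = 3.858 · 0.1058
  = 0.4081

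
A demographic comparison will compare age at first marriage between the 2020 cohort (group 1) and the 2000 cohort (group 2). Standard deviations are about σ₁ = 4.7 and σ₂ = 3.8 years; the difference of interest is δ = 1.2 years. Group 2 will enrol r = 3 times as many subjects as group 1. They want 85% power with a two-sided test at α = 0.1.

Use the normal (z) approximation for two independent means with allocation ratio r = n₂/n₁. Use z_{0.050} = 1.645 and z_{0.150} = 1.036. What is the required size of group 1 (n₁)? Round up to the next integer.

n₁ = 135

n₁ = (z_{α/2} + z_β)² · (σ₁² + σ₂²/r) / δ²
   = (1.645 + 1.036)² · (4.7² + 3.8²/3) / 1.2²
   = 7.1878 · (22.09 + 4.8133) / 1.44
   = 7.1878 · 26.9033 / 1.44
   = 134.29
Round up → n₁ = 135; n₂ = r·n₁ = 3 × 135 = 405.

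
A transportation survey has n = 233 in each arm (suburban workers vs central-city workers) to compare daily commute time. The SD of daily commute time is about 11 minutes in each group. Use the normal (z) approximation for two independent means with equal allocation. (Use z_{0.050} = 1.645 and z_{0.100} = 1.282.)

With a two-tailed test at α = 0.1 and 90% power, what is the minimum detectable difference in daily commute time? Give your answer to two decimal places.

δ = (z_{α/2} + z_β) · √((σ₁²+σ₂²)/n)
  = (1.645 + 1.282) · √(242/233)
  = 2.927 · √1.0386
  = 2.927 · 1.0191
  = 2.9830

Minimum detectable difference ≈ 2.98 minutes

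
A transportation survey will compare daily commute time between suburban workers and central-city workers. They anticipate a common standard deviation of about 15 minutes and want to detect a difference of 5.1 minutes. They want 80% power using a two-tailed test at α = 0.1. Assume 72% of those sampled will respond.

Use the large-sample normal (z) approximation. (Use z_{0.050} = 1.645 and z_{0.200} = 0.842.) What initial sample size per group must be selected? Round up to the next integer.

n = (z_{α/2} + z_β)² · (σ₁² + σ₂²) / δ²
  = (1.645 + 0.842)² · (2·15² = 450) / 5.1²
  = 6.1852 · 450 / 26.01
  = 107.01
Adjust for 72% response: 107.01 / 0.72 = 148.62.
Round up → n = 149 per group.

n = 149 per group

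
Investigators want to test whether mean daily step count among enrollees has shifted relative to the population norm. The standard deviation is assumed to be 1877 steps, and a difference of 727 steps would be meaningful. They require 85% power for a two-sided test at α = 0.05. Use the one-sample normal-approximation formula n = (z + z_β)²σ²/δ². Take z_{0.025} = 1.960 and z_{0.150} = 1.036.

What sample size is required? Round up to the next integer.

n = 60

n = (z_{α/2} + z_β)² · σ² / δ²
  = (1.960 + 1.036)² · 1877² / 727²
  = 8.9760 · 3523129 / 528529
  = 59.83
Round up → n = 60.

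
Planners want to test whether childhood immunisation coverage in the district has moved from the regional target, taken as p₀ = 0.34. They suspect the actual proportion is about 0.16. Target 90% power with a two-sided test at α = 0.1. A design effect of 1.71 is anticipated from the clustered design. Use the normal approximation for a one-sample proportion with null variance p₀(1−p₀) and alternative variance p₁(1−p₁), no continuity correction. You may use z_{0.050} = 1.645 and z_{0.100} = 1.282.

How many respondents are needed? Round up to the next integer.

n = 83

n = [z_{α/2}·√(p₀q₀) + z_β·√(p₁q₁)]² / (p₁ − p₀)²
  = [1.645·√(0.34·0.66) + 1.282·√(0.16·0.84)]² / (-0.18)²
  = [1.645·0.4737 + 1.282·0.3666]² / 0.0324
  = [1.2492]² / 0.0324
  = 48.17
Design effect: 1.71 × 48.17 = 82.37.
Round up → n = 83.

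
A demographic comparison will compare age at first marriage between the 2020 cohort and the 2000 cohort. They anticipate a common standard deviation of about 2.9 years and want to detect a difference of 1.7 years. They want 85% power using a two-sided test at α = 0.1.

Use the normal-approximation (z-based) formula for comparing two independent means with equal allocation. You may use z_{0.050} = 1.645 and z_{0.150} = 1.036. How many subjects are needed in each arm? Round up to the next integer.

n = (z_{α/2} + z_β)² · (σ₁² + σ₂²) / δ²
  = (1.645 + 1.036)² · (2·2.9² = 16.82) / 1.7²
  = 7.1878 · 16.82 / 2.89
  = 41.83
Round up → n = 42 per group.

n = 42 per group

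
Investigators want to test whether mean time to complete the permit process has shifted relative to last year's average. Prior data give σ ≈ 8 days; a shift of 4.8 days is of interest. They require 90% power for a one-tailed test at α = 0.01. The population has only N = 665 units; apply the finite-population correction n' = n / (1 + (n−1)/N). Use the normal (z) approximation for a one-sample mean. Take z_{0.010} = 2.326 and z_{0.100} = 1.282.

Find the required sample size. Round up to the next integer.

n = 35

n = (z_α + z_β)² · σ² / δ²
  = (2.326 + 1.282)² · 8² / 4.8²
  = 13.0177 · 64 / 23.04
  = 36.16
Finite-population correction (N = 665): 36.16 / (1 + (36.16 − 1)/665) = 34.34.
Round up → n = 35.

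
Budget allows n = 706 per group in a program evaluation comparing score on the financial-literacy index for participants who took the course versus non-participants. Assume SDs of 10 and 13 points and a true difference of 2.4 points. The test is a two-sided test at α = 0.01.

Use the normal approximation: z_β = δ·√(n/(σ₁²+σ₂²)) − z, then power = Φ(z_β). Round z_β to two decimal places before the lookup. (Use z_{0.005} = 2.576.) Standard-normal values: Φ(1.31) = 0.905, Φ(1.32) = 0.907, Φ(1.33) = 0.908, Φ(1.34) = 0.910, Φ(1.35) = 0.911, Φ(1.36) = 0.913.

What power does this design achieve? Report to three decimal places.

z_β = δ·√(n/(σ₁²+σ₂²)) − z_{α/2}
    = 2.4 · √(706/269) − 2.576
    = 2.4 · 1.62004 − 2.576
    = 3.8881 − 2.576 = 1.3121 → 1.31
Power = Φ(1.31) = 0.905.

Power ≈ 0.905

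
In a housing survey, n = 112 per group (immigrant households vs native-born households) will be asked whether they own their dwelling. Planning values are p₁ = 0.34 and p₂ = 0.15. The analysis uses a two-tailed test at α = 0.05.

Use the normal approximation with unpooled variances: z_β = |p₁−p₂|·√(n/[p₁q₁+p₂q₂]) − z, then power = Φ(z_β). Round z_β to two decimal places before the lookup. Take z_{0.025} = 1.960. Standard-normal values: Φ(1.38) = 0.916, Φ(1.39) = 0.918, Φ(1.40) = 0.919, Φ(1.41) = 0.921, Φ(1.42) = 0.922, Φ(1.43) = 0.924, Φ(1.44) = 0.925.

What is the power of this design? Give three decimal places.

z_β = |p₁−p₂|·√(n/[p₁q₁+p₂q₂]) − z_{α/2}
    = 0.19 · √(112/0.3519) − 1.960
    = 0.19 · 17.8402 − 1.960
    = 3.3896 − 1.960 = 1.4296 → 1.43
Power = Φ(1.43) = 0.924.

Power ≈ 0.924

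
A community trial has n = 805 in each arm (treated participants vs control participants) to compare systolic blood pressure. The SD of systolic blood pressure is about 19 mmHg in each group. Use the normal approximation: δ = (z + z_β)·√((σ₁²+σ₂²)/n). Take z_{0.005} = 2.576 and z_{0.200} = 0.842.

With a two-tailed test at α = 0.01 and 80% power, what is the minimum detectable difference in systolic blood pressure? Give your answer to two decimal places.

Minimum detectable difference ≈ 3.24 mmHg

δ = (z_{α/2} + z_β) · √((σ₁²+σ₂²)/n)
  = (2.576 + 0.842) · √(722/805)
  = 3.418 · √0.89689
  = 3.418 · 0.9470
  = 3.2370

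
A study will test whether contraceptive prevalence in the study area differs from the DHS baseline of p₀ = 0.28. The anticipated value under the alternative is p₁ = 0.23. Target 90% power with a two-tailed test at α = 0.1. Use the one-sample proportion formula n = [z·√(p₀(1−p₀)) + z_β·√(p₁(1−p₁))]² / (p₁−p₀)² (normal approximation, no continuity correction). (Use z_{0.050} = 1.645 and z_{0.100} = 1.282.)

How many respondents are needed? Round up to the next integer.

n = [z_{α/2}·√(p₀q₀) + z_β·√(p₁q₁)]² / (p₁ − p₀)²
  = [1.645·√(0.28·0.72) + 1.282·√(0.23·0.77)]² / (-0.05)²
  = [1.645·0.4490 + 1.282·0.4208]² / 0.0025
  = [1.2781]² / 0.0025
  = 653.43
Round up → n = 654.

n = 654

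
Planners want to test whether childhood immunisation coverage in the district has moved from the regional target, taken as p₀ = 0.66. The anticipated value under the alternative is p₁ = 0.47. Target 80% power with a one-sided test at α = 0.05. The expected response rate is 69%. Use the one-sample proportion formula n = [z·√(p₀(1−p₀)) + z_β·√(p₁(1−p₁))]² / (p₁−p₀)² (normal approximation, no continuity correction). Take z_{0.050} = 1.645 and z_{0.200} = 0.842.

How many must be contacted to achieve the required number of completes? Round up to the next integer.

n = 58

n = [z_α·√(p₀q₀) + z_β·√(p₁q₁)]² / (p₁ − p₀)²
  = [1.645·√(0.66·0.34) + 0.842·√(0.47·0.53)]² / (-0.19)²
  = [1.645·0.4737 + 0.842·0.4991]² / 0.0361
  = [1.1995]² / 0.0361
  = 39.86
Adjust for 69% response: 39.86 / 0.69 = 57.76.
Round up → n = 58.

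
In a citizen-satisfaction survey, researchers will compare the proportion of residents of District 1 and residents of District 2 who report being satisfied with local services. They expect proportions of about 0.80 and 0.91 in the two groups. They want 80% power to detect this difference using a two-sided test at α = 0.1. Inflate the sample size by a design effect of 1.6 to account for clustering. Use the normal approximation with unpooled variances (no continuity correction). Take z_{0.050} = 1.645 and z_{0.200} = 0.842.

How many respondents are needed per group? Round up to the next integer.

n = (z_{α/2} + z_β)² · [p₁(1−p₁) + p₂(1−p₂)] / (p₁ − p₂)²
  = (1.645 + 0.842)² · (0.80·0.20 + 0.91·0.09) / (-0.11)²
  = (2.487)² · (0.1600 + 0.0819) / 0.0121
  = 6.1852 · 0.2419 / 0.0121
  = 123.65
Design effect: 1.6 × 123.65 = 197.84.
Round up → n = 198 per group.

n = 198 per group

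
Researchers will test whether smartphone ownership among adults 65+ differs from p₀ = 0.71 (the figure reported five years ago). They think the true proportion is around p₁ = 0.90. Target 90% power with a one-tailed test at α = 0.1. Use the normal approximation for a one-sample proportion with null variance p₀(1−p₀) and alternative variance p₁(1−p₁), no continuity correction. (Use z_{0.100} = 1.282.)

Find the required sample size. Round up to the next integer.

n = 26

n = [z_α·√(p₀q₀) + z_β·√(p₁q₁)]² / (p₁ − p₀)²
  = [1.282·√(0.71·0.29) + 1.282·√(0.90·0.10)]² / (0.19)²
  = [1.282·0.4538 + 1.282·0.3000]² / 0.0361
  = [0.9663]² / 0.0361
  = 25.87
Round up → n = 26.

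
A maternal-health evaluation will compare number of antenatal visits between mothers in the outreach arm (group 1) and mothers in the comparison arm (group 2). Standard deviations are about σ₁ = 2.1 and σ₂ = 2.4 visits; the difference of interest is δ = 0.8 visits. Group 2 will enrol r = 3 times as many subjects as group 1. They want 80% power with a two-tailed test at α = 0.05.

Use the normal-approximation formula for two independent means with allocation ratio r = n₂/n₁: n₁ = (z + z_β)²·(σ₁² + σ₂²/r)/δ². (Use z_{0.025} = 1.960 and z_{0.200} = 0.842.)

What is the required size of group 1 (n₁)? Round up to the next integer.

n₁ = (z_{α/2} + z_β)² · (σ₁² + σ₂²/r) / δ²
   = (1.960 + 0.842)² · (2.1² + 2.4²/3) / 0.8²
   = 7.8512 · (4.41 + 1.92) / 0.64
   = 7.8512 · 6.33 / 0.64
   = 77.65
Round up → n₁ = 78; n₂ = r·n₁ = 3 × 78 = 234.

n₁ = 78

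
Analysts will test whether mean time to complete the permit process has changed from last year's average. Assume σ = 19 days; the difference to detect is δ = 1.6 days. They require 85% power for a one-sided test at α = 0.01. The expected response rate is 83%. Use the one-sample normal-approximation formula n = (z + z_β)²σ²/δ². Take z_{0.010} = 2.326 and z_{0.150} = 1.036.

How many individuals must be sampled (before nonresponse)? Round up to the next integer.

n = (z_α + z_β)² · σ² / δ²
  = (2.326 + 1.036)² · 19² / 1.6²
  = 11.3030 · 361 / 2.56
  = 1593.91
Adjust for 83% response: 1593.91 / 0.83 = 1920.37.
Round up → n = 1921.

n = 1921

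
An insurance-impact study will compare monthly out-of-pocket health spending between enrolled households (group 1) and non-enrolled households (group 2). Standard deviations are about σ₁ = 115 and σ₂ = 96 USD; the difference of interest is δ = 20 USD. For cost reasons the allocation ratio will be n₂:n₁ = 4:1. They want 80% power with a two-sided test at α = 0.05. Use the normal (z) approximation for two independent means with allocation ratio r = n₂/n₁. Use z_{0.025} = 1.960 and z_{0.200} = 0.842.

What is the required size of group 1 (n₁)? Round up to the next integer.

n₁ = (z_{α/2} + z_β)² · (σ₁² + σ₂²/r) / δ²
   = (1.960 + 0.842)² · (115² + 96²/4) / 20²
   = 7.8512 · (13225 + 2304) / 400
   = 7.8512 · 15529 / 400
   = 304.80
Round up → n₁ = 305; n₂ = r·n₁ = 4 × 305 = 1220.

n₁ = 305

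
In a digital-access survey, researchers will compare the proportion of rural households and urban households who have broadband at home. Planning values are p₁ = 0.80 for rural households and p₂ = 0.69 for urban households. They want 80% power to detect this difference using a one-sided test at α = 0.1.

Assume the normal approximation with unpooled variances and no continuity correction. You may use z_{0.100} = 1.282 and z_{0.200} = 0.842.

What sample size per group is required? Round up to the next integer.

n = (z_α + z_β)² · [p₁(1−p₁) + p₂(1−p₂)] / (p₁ − p₂)²
  = (1.282 + 0.842)² · (0.80·0.20 + 0.69·0.31) / (0.11)²
  = (2.124)² · (0.1600 + 0.2139) / 0.0121
  = 4.5114 · 0.3739 / 0.0121
  = 139.41
Round up → n = 140 per group.

n = 140 per group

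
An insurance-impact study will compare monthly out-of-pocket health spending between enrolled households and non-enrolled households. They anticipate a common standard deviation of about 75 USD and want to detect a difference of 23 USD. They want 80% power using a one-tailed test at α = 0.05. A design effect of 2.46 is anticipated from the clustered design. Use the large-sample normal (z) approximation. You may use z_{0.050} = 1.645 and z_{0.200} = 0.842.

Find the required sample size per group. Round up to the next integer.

n = (z_α + z_β)² · (σ₁² + σ₂²) / δ²
  = (1.645 + 0.842)² · (2·75² = 11250) / 23²
  = 6.1852 · 11250 / 529
  = 131.54
Design effect: 2.46 × 131.54 = 323.58.
Round up → n = 324 per group.

n = 324 per group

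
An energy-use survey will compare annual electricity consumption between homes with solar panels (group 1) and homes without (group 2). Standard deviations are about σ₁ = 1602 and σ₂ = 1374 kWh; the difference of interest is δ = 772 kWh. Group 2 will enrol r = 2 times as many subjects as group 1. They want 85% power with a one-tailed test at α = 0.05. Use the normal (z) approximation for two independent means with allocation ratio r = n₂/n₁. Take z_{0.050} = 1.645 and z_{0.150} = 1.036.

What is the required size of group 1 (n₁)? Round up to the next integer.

n₁ = (z_α + z_β)² · (σ₁² + σ₂²/r) / δ²
   = (1.645 + 1.036)² · (1602² + 1374²/2) / 772²
   = 7.1878 · (2566404 + 943938) / 595984
   = 7.1878 · 3510342 / 595984
   = 42.34
Round up → n₁ = 43; n₂ = r·n₁ = 2 × 43 = 86.

n₁ = 43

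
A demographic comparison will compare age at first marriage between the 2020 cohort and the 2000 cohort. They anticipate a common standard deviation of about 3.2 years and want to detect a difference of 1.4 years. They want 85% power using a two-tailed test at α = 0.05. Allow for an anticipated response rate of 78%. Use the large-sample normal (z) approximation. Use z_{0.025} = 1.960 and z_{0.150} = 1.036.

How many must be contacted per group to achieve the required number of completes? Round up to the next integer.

n = 121 per group

n = (z_{α/2} + z_β)² · (σ₁² + σ₂²) / δ²
  = (1.960 + 1.036)² · (2·3.2² = 20.48) / 1.4²
  = 8.9760 · 20.48 / 1.96
  = 93.79
Adjust for 78% response: 93.79 / 0.78 = 120.24.
Round up → n = 121 per group.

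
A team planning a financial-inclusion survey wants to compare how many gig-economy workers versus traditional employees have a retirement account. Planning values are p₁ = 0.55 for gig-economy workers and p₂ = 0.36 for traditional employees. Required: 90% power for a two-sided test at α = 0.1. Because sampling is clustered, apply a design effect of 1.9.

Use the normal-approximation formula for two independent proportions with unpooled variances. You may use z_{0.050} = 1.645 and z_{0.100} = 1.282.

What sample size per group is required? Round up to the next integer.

n = 216 per group

n = (z_{α/2} + z_β)² · [p₁(1−p₁) + p₂(1−p₂)] / (p₁ − p₂)²
  = (1.645 + 1.282)² · (0.55·0.45 + 0.36·0.64) / (0.19)²
  = (2.927)² · (0.2475 + 0.2304) / 0.0361
  = 8.5673 · 0.4779 / 0.0361
  = 113.42
Design effect: 1.9 × 113.42 = 215.49.
Round up → n = 216 per group.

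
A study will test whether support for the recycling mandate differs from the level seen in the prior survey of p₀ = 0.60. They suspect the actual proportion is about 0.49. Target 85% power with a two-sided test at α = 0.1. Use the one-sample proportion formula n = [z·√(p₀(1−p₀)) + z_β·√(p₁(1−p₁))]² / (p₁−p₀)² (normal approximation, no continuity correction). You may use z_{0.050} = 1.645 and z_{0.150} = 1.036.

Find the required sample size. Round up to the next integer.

n = [z_{α/2}·√(p₀q₀) + z_β·√(p₁q₁)]² / (p₁ − p₀)²
  = [1.645·√(0.60·0.40) + 1.036·√(0.49·0.51)]² / (-0.11)²
  = [1.645·0.4899 + 1.036·0.4999]² / 0.0121
  = [1.3238]² / 0.0121
  = 144.83
Round up → n = 145.

n = 145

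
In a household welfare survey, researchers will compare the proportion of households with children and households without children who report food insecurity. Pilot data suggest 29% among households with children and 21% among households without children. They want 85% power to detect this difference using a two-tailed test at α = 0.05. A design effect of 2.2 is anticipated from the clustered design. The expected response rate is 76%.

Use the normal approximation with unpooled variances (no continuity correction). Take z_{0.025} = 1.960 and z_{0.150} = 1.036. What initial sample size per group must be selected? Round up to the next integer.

n = 1510 per group

n = (z_{α/2} + z_β)² · [p₁(1−p₁) + p₂(1−p₂)] / (p₁ − p₂)²
  = (1.960 + 1.036)² · (0.29·0.71 + 0.21·0.79) / (0.08)²
  = (2.996)² · (0.2059 + 0.1659) / 0.0064
  = 8.9760 · 0.3718 / 0.0064
  = 521.45
Design effect: 2.2 × 521.45 = 1147.19.
Adjust for 76% response: 1147.19 / 0.76 = 1509.46.
Round up → n = 1510 per group.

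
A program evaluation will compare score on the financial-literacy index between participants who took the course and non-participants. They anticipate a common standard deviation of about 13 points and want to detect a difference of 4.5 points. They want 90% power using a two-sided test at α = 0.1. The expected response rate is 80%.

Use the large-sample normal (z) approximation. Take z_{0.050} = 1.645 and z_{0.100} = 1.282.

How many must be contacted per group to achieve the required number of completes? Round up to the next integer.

n = (z_{α/2} + z_β)² · (σ₁² + σ₂²) / δ²
  = (1.645 + 1.282)² · (2·13² = 338) / 4.5²
  = 8.5673 · 338 / 20.25
  = 143.00
Adjust for 80% response: 143.00 / 0.80 = 178.75.
Round up → n = 179 per group.

n = 179 per group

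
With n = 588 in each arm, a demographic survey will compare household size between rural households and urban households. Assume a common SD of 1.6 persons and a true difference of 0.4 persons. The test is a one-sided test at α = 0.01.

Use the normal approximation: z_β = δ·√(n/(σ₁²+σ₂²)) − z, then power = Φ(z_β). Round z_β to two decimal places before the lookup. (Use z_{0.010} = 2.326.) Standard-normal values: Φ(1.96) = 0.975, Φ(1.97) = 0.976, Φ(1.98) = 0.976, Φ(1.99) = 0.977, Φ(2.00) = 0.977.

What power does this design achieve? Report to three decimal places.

z_β = δ·√(n/(σ₁²+σ₂²)) − z_α
    = 0.4 · √(588/5.12) − 2.326
    = 0.4 · 10.71652 − 2.326
    = 4.2866 − 2.326 = 1.9606 → 1.96
Power = Φ(1.96) = 0.975.

Power ≈ 0.975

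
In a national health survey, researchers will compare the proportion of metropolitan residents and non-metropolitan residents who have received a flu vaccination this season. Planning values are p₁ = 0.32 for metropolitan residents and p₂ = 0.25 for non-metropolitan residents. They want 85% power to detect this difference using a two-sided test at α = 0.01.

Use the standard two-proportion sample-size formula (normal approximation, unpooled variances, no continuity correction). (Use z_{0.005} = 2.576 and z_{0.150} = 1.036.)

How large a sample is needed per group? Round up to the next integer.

n = 1079 per group

n = (z_{α/2} + z_β)² · [p₁(1−p₁) + p₂(1−p₂)] / (p₁ − p₂)²
  = (2.576 + 1.036)² · (0.32·0.68 + 0.25·0.75) / (0.07)²
  = (3.612)² · (0.2176 + 0.1875) / 0.0049
  = 13.0465 · 0.4051 / 0.0049
  = 1078.60
Round up → n = 1079 per group.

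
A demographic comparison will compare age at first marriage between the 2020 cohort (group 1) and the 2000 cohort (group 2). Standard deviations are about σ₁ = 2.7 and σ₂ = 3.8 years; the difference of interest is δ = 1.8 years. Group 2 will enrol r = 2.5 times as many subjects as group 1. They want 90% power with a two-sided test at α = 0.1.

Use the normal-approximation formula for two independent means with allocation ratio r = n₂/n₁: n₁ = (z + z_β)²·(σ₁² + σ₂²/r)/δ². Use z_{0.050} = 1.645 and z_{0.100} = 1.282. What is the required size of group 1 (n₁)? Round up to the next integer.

n₁ = (z_{α/2} + z_β)² · (σ₁² + σ₂²/r) / δ²
   = (1.645 + 1.282)² · (2.7² + 3.8²/2.5) / 1.8²
   = 8.5673 · (7.29 + 5.776) / 3.24
   = 8.5673 · 13.066 / 3.24
   = 34.55
Round up → n₁ = 35; n₂ = r·n₁ = 2.5 × 35 = 88.

n₁ = 35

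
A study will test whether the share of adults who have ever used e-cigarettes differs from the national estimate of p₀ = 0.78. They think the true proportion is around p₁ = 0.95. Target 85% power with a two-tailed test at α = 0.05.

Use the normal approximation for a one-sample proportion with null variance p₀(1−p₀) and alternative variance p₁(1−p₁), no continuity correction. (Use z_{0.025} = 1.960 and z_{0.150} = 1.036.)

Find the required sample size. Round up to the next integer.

n = 38

n = [z_{α/2}·√(p₀q₀) + z_β·√(p₁q₁)]² / (p₁ − p₀)²
  = [1.960·√(0.78·0.22) + 1.036·√(0.95·0.05)]² / (0.17)²
  = [1.960·0.4142 + 1.036·0.2179]² / 0.0289
  = [1.0377]² / 0.0289
  = 37.26
Round up → n = 38.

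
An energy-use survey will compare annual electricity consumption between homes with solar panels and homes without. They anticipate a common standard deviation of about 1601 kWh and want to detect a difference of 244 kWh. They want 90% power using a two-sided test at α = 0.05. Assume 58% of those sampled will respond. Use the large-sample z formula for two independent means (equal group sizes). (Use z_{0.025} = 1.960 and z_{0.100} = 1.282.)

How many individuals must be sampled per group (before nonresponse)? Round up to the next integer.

n = 1561 per group

n = (z_{α/2} + z_β)² · (σ₁² + σ₂²) / δ²
  = (1.960 + 1.282)² · (2·1601² = 5126402) / 244²
  = 10.5106 · 5126402 / 59536
  = 905.02
Adjust for 58% response: 905.02 / 0.58 = 1560.38.
Round up → n = 1561 per group.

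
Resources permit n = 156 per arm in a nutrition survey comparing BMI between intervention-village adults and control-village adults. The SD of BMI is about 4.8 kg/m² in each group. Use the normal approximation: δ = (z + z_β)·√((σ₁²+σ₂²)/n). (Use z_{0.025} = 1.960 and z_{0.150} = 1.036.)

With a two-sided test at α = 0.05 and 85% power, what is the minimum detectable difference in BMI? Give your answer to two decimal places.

δ = (z_{α/2} + z_β) · √((σ₁²+σ₂²)/n)
  = (1.960 + 1.036) · √(46.08/156)
  = 2.996 · √0.29538
  = 2.996 · 0.5435
  = 1.6283

Minimum detectable difference ≈ 1.63 kg/m²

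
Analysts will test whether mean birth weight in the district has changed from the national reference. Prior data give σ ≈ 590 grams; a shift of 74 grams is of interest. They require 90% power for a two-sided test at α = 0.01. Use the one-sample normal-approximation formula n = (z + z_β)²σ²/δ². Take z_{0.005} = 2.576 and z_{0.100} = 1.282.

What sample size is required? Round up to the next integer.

n = (z_{α/2} + z_β)² · σ² / δ²
  = (2.576 + 1.282)² · 590² / 74²
  = 14.8842 · 348100 / 5476
  = 946.16
Round up → n = 947.

n = 947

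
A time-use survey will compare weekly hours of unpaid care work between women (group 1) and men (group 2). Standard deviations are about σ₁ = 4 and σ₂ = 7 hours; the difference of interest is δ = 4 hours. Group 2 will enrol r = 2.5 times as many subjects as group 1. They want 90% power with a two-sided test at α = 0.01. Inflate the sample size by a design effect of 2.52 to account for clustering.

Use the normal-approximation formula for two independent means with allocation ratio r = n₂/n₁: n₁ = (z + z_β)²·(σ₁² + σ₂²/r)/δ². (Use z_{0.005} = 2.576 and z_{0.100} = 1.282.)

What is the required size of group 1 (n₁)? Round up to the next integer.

n₁ = 84

n₁ = (z_{α/2} + z_β)² · (σ₁² + σ₂²/r) / δ²
   = (2.576 + 1.282)² · (4² + 7²/2.5) / 4²
   = 14.8842 · (16 + 19.6) / 16
   = 14.8842 · 35.6 / 16
   = 33.12
Design effect: 2.52 × 33.12 = 83.46.
Round up → n₁ = 84; n₂ = r·n₁ = 2.5 × 84 = 210.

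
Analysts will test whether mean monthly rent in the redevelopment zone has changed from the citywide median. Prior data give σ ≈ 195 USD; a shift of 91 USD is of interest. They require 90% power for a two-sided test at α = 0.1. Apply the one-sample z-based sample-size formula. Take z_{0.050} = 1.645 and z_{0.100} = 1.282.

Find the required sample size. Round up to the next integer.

n = 40

n = (z_{α/2} + z_β)² · σ² / δ²
  = (1.645 + 1.282)² · 195² / 91²
  = 8.5673 · 38025 / 8281
  = 39.34
Round up → n = 40.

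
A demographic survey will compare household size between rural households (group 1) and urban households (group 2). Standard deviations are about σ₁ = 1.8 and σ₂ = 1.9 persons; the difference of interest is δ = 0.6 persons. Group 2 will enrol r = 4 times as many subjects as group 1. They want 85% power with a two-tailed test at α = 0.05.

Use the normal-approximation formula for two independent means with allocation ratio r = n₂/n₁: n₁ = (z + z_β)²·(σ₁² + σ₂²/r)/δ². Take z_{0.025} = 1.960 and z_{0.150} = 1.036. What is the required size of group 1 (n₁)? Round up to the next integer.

n₁ = (z_{α/2} + z_β)² · (σ₁² + σ₂²/r) / δ²
   = (1.960 + 1.036)² · (1.8² + 1.9²/4) / 0.6²
   = 8.9760 · (3.24 + 0.9025) / 0.36
   = 8.9760 · 4.1425 / 0.36
   = 103.29
Round up → n₁ = 104; n₂ = r·n₁ = 4 × 104 = 416.

n₁ = 104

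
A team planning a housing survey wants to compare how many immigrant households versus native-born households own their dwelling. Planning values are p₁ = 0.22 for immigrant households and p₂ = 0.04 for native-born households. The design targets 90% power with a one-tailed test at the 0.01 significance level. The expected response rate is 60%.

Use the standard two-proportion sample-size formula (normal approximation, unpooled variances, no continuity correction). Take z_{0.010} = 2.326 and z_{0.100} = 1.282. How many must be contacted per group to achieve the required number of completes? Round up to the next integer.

n = 141 per group

n = (z_α + z_β)² · [p₁(1−p₁) + p₂(1−p₂)] / (p₁ − p₂)²
  = (2.326 + 1.282)² · (0.22·0.78 + 0.04·0.96) / (0.18)²
  = (3.608)² · (0.1716 + 0.0384) / 0.0324
  = 13.0177 · 0.2100 / 0.0324
  = 84.37
Adjust for 60% response: 84.37 / 0.60 = 140.62.
Round up → n = 141 per group.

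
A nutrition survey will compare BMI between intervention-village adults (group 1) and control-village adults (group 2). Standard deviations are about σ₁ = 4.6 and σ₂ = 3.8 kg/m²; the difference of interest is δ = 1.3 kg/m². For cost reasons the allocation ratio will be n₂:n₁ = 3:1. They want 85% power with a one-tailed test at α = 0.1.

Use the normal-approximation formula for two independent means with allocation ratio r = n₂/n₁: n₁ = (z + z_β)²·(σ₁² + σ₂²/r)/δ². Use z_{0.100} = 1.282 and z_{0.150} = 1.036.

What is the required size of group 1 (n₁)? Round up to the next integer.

n₁ = 83

n₁ = (z_α + z_β)² · (σ₁² + σ₂²/r) / δ²
   = (1.282 + 1.036)² · (4.6² + 3.8²/3) / 1.3²
   = 5.3731 · (21.16 + 4.8133) / 1.69
   = 5.3731 · 25.9733 / 1.69
   = 82.58
Round up → n₁ = 83; n₂ = r·n₁ = 3 × 83 = 249.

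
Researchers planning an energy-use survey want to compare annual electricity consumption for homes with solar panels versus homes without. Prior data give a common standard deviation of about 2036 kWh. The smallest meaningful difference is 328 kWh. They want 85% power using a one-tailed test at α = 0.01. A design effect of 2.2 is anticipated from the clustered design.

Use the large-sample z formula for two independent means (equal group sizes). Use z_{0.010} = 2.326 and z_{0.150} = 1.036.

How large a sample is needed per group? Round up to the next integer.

n = (z_α + z_β)² · (σ₁² + σ₂²) / δ²
  = (2.326 + 1.036)² · (2·2036² = 8290592) / 328²
  = 11.3030 · 8290592 / 107584
  = 871.03
Design effect: 2.2 × 871.03 = 1916.27.
Round up → n = 1917 per group.

n = 1917 per group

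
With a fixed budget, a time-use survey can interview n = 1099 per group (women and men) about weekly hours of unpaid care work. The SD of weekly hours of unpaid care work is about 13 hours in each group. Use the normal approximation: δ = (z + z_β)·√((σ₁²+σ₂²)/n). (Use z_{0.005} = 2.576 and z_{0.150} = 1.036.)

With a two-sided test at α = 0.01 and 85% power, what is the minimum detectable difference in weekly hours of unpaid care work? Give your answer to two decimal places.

δ = (z_{α/2} + z_β) · √((σ₁²+σ₂²)/n)
  = (2.576 + 1.036) · √(338/1099)
  = 3.612 · √0.30755
  = 3.612 · 0.5546
  = 2.0031

Minimum detectable difference ≈ 2.00 hours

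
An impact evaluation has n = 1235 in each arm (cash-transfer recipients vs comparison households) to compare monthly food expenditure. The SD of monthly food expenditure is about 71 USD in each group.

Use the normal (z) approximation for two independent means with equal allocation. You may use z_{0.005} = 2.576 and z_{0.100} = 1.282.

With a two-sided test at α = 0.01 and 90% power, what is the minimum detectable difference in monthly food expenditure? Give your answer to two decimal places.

Minimum detectable difference ≈ 11.02 USD

δ = (z_{α/2} + z_β) · √((σ₁²+σ₂²)/n)
  = (2.576 + 1.282) · √(10082/1235)
  = 3.858 · √8.1636
  = 3.858 · 2.8572
  = 11.0231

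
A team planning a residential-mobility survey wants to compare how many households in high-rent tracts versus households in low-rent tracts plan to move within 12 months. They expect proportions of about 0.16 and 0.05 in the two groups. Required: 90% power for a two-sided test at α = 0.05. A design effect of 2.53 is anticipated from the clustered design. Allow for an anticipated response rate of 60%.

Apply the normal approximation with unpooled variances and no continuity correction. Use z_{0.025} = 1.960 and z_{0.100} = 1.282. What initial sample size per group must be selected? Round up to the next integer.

n = 667 per group

n = (z_{α/2} + z_β)² · [p₁(1−p₁) + p₂(1−p₂)] / (p₁ − p₂)²
  = (1.960 + 1.282)² · (0.16·0.84 + 0.05·0.95) / (0.11)²
  = (3.242)² · (0.1344 + 0.0475) / 0.0121
  = 10.5106 · 0.1819 / 0.0121
  = 158.01
Design effect: 2.53 × 158.01 = 399.75.
Adjust for 60% response: 399.75 / 0.60 = 666.26.
Round up → n = 667 per group.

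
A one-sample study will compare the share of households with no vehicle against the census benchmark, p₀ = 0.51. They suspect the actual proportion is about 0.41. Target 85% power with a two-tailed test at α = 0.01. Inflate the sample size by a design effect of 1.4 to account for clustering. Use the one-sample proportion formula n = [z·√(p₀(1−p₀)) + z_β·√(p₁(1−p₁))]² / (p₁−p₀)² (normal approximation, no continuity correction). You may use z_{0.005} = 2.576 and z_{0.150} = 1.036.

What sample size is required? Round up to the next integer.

n = [z_{α/2}·√(p₀q₀) + z_β·√(p₁q₁)]² / (p₁ − p₀)²
  = [2.576·√(0.51·0.49) + 1.036·√(0.41·0.59)]² / (-0.10)²
  = [2.576·0.4999 + 1.036·0.4918]² / 0.0100
  = [1.7973]² / 0.0100
  = 323.02
Design effect: 1.4 × 323.02 = 452.23.
Round up → n = 453.

n = 453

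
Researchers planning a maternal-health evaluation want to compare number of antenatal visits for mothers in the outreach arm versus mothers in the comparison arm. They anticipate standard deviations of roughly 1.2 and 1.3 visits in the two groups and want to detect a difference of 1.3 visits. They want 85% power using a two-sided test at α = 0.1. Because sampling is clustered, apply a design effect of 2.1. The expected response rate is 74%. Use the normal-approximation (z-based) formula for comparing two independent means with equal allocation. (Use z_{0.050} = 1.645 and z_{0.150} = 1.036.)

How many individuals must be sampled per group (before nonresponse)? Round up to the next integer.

n = (z_{α/2} + z_β)² · (σ₁² + σ₂²) / δ²
  = (1.645 + 1.036)² · (1.2² + 1.3² = 3.13) / 1.3²
  = 7.1878 · 3.13 / 1.69
  = 13.31
Design effect: 2.1 × 13.31 = 27.96.
Adjust for 74% response: 27.96 / 0.74 = 37.78.
Round up → n = 38 per group.

n = 38 per group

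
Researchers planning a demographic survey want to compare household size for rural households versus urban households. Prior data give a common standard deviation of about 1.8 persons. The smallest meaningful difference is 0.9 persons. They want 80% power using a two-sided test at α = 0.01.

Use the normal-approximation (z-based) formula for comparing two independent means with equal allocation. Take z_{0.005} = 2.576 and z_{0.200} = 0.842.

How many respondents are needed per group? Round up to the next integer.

n = (z_{α/2} + z_β)² · (σ₁² + σ₂²) / δ²
  = (2.576 + 0.842)² · (2·1.8² = 6.48) / 0.9²
  = 11.6827 · 6.48 / 0.81
  = 93.46
Round up → n = 94 per group.

n = 94 per group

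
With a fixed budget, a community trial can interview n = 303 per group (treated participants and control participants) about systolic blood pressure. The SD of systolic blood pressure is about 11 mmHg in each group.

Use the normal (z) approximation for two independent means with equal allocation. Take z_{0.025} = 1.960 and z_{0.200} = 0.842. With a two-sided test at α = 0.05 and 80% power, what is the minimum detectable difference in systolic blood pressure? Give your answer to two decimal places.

Minimum detectable difference ≈ 2.50 mmHg

δ = (z_{α/2} + z_β) · √((σ₁²+σ₂²)/n)
  = (1.960 + 0.842) · √(242/303)
  = 2.802 · √0.79868
  = 2.802 · 0.8937
  = 2.5041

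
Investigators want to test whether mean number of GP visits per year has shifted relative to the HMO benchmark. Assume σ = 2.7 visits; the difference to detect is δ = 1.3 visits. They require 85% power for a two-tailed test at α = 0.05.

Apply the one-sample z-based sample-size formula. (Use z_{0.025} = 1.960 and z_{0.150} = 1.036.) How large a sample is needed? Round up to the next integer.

n = (z_{α/2} + z_β)² · σ² / δ²
  = (1.960 + 1.036)² · 2.7² / 1.3²
  = 8.9760 · 7.29 / 1.69
  = 38.72
Round up → n = 39.

n = 39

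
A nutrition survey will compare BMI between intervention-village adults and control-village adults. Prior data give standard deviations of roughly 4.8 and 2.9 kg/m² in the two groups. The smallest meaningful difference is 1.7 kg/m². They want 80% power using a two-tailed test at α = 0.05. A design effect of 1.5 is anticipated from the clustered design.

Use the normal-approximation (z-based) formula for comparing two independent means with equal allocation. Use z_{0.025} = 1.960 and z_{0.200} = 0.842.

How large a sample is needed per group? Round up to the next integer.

n = 129 per group

n = (z_{α/2} + z_β)² · (σ₁² + σ₂²) / δ²
  = (1.960 + 0.842)² · (4.8² + 2.9² = 31.45) / 1.7²
  = 7.8512 · 31.45 / 2.89
  = 85.44
Design effect: 1.5 × 85.44 = 128.16.
Round up → n = 129 per group.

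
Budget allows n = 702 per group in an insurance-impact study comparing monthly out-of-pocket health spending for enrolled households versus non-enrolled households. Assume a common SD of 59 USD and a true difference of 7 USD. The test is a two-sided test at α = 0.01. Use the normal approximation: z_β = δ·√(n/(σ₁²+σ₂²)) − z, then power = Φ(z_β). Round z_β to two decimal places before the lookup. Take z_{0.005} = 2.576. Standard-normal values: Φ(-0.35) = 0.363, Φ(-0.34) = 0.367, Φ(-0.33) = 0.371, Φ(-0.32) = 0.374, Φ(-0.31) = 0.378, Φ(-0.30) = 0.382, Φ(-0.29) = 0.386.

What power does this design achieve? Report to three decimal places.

z_β = δ·√(n/(σ₁²+σ₂²)) − z_{α/2}
    = 7 · √(702/6962) − 2.576
    = 7 · 0.31754 − 2.576
    = 2.2228 − 2.576 = -0.3532 → -0.35
Power = Φ(-0.35) = 0.363.

Power ≈ 0.363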